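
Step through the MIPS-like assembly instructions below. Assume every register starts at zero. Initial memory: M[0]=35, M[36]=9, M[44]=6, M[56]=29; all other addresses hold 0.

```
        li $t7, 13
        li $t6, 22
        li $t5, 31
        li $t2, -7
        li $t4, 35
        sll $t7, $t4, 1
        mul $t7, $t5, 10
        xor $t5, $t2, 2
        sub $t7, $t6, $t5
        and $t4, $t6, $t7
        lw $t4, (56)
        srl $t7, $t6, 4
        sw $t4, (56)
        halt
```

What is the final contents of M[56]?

29

li $t7, 13 → $t7=13
li $t6, 22 → $t6=22
li $t5, 31 → $t5=31
li $t2, -7 → $t2=-7
li $t4, 35 → $t4=35
sll $t7, $t4, 1 → $t7=35<<1=70
mul $t7, $t5, 10 → $t7=31*10=310
xor $t5, $t2, 2 → $t5=(-7)^2=-5
sub $t7, $t6, $t5 → $t7=22-(-5)=27
and $t4, $t6, $t7 → $t4=22&27=18
lw $t4, (56) → $t4=M[56]=29
srl $t7, $t6, 4 → $t7=22>>4=1
sw $t4, (56) → M[56]=29
halt.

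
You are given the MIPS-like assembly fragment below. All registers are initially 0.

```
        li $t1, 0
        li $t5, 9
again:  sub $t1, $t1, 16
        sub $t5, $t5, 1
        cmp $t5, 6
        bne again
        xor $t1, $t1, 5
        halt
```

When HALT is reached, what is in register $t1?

-43

after li $t1, 0: $t1=0
after li $t5, 9: $t5=9
after sub $t1, $t1, 16: $t1=0-16=-16
after sub $t5, $t5, 1: $t5=9-1=8
cmp $t5, 6  (cmp 8,6)
bne again: taken
after sub $t1, $t1, 16: $t1=(-16)-16=-32
after sub $t5, $t5, 1: $t5=8-1=7
cmp $t5, 6  (cmp 7,6)
bne again: taken
after sub $t1, $t1, 16: $t1=(-32)-16=-48
after sub $t5, $t5, 1: $t5=7-1=6
cmp $t5, 6  (cmp 6,6)
bne again: not taken
after xor $t1, $t1, 5: $t1=(-48)^5=-43
halt.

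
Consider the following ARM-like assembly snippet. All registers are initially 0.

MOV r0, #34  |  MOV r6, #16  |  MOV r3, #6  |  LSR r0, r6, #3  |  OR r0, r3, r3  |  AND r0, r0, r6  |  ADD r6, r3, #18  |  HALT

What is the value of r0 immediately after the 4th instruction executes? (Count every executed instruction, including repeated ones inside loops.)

r0=34
r6=16
r3=6
r0=16>>3=2
After step 4: r0 = 2.

2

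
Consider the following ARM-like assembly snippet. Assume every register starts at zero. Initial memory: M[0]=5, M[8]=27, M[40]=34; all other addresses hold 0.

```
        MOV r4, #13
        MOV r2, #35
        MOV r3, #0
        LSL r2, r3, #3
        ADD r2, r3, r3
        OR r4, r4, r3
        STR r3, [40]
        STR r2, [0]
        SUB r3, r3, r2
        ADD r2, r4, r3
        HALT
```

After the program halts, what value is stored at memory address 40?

0

MOV r4, #13 → r4=13
MOV r2, #35 → r2=35
MOV r3, #0 → r3=0
LSL r2, r3, #3 → r2=0<<3=0
ADD r2, r3, r3 → r2=0+0=0
OR r4, r4, r3 → r4=13|0=13
STR r3, [40] → M[40]=0
STR r2, [0] → M[0]=0
SUB r3, r3, r2 → r3=0-0=0
ADD r2, r4, r3 → r2=13+0=13
halt.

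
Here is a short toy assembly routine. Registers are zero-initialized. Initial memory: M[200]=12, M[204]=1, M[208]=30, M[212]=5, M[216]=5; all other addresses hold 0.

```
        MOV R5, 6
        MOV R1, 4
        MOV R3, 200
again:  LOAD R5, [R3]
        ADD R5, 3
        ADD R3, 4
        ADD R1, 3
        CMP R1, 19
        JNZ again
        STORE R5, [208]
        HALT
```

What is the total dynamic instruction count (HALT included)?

MOV R5, 6 → R5=6
MOV R1, 4 → R1=4
MOV R3, 200 → R3=200
LOAD R5, [R3] → R5=M[200]=12
ADD R5, 3 → R5=12+3=15
ADD R3, 4 → R3=200+4=204
ADD R1, 3 → R1=4+3=7
CMP R1, 19  (cmp 7,19)
JNZ again: taken
LOAD R5, [R3] → R5=M[204]=1
ADD R5, 3 → R5=1+3=4
ADD R3, 4 → R3=204+4=208
ADD R1, 3 → R1=7+3=10
CMP R1, 19  (cmp 10,19)
JNZ again: taken
LOAD R5, [R3] → R5=M[208]=30
ADD R5, 3 → R5=30+3=33
ADD R3, 4 → R3=208+4=212
ADD R1, 3 → R1=10+3=13
CMP R1, 19  (cmp 13,19)
JNZ again: taken
LOAD R5, [R3] → R5=M[212]=5
ADD R5, 3 → R5=5+3=8
ADD R3, 4 → R3=212+4=216
ADD R1, 3 → R1=13+3=16
CMP R1, 19  (cmp 16,19)
JNZ again: taken
LOAD R5, [R3] → R5=M[216]=5
ADD R5, 3 → R5=5+3=8
ADD R3, 4 → R3=216+4=220
ADD R1, 3 → R1=16+3=19
CMP R1, 19  (cmp 19,19)
JNZ again: not taken
STORE R5, [208] → M[208]=8
halt.
Total executed instructions: 35.

35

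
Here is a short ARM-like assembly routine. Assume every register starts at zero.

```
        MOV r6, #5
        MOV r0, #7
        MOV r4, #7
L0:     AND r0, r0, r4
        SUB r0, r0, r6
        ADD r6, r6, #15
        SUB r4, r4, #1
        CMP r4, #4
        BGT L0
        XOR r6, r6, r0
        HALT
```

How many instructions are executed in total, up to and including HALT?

MOV r6, #5 → r6=5
MOV r0, #7 → r0=7
MOV r4, #7 → r4=7
AND r0, r0, r4 → r0=7&7=7
SUB r0, r0, r6 → r0=7-5=2
ADD r6, r6, #15 → r6=5+15=20
SUB r4, r4, #1 → r4=7-1=6
CMP r4, #4  (cmp 6,4)
BGT L0: taken
AND r0, r0, r4 → r0=2&6=2
SUB r0, r0, r6 → r0=2-20=-18
ADD r6, r6, #15 → r6=20+15=35
SUB r4, r4, #1 → r4=6-1=5
CMP r4, #4  (cmp 5,4)
BGT L0: taken
AND r0, r0, r4 → r0=(-18)&5=4
SUB r0, r0, r6 → r0=4-35=-31
ADD r6, r6, #15 → r6=35+15=50
SUB r4, r4, #1 → r4=5-1=4
CMP r4, #4  (cmp 4,4)
BGT L0: not taken
XOR r6, r6, r0 → r6=50^(-31)=-45
halt.
Total executed instructions: 23.

23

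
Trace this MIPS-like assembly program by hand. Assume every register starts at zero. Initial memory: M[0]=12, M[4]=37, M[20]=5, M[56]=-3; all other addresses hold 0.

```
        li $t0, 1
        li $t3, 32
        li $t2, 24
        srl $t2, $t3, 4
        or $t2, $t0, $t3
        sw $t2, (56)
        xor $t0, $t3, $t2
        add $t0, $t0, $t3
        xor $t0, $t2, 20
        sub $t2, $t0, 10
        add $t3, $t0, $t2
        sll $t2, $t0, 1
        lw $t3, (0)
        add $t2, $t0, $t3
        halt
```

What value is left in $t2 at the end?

li $t0, 1 → $t0=1
li $t3, 32 → $t3=32
li $t2, 24 → $t2=24
srl $t2, $t3, 4 → $t2=32>>4=2
or $t2, $t0, $t3 → $t2=1|32=33
sw $t2, (56) → M[56]=33
xor $t0, $t3, $t2 → $t0=32^33=1
add $t0, $t0, $t3 → $t0=1+32=33
xor $t0, $t2, 20 → $t0=33^20=53
sub $t2, $t0, 10 → $t2=53-10=43
add $t3, $t0, $t2 → $t3=53+43=96
sll $t2, $t0, 1 → $t2=53<<1=106
lw $t3, (0) → $t3=M[0]=12
add $t2, $t0, $t3 → $t2=53+12=65
halt.

65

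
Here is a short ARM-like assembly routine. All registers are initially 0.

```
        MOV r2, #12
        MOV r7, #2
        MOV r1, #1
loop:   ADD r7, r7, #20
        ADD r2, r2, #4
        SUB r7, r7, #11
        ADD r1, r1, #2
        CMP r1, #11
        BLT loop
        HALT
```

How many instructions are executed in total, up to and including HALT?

after MOV r2, #12: r2=12
after MOV r7, #2: r7=2
after MOV r1, #1: r1=1
after ADD r7, r7, #20: r7=2+20=22
after ADD r2, r2, #4: r2=12+4=16
after SUB r7, r7, #11: r7=22-11=11
after ADD r1, r1, #2: r1=1+2=3
CMP r1, #11  (cmp 3,11)
BLT loop: taken
after ADD r7, r7, #20: r7=11+20=31
after ADD r2, r2, #4: r2=16+4=20
after SUB r7, r7, #11: r7=31-11=20
after ADD r1, r1, #2: r1=3+2=5
CMP r1, #11  (cmp 5,11)
BLT loop: taken
after ADD r7, r7, #20: r7=20+20=40
after ADD r2, r2, #4: r2=20+4=24
after SUB r7, r7, #11: r7=40-11=29
after ADD r1, r1, #2: r1=5+2=7
CMP r1, #11  (cmp 7,11)
BLT loop: taken
after ADD r7, r7, #20: r7=29+20=49
after ADD r2, r2, #4: r2=24+4=28
after SUB r7, r7, #11: r7=49-11=38
after ADD r1, r1, #2: r1=7+2=9
CMP r1, #11  (cmp 9,11)
BLT loop: taken
after ADD r7, r7, #20: r7=38+20=58
after ADD r2, r2, #4: r2=28+4=32
after SUB r7, r7, #11: r7=58-11=47
after ADD r1, r1, #2: r1=9+2=11
CMP r1, #11  (cmp 11,11)
BLT loop: not taken
halt.
Total executed instructions: 34.

34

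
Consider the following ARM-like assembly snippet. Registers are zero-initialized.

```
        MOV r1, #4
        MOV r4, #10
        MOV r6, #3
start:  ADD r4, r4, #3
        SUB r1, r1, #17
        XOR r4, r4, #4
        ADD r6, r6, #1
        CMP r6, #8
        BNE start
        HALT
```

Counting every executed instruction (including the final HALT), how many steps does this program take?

r1=4
r4=10
r6=3
r4=10+3=13
r1=4-17=-13
r4=13^4=9
r6=3+1=4
CMP r6, #8  (cmp 4,8)
BNE start: taken
r4=9+3=12
r1=(-13)-17=-30
r4=12^4=8
r6=4+1=5
CMP r6, #8  (cmp 5,8)
BNE start: taken
r4=8+3=11
r1=(-30)-17=-47
r4=11^4=15
r6=5+1=6
CMP r6, #8  (cmp 6,8)
BNE start: taken
r4=15+3=18
r1=(-47)-17=-64
r4=18^4=22
r6=6+1=7
CMP r6, #8  (cmp 7,8)
BNE start: taken
r4=22+3=25
r1=(-64)-17=-81
r4=25^4=29
r6=7+1=8
CMP r6, #8  (cmp 8,8)
BNE start: not taken
halt.
Total executed instructions: 34.

34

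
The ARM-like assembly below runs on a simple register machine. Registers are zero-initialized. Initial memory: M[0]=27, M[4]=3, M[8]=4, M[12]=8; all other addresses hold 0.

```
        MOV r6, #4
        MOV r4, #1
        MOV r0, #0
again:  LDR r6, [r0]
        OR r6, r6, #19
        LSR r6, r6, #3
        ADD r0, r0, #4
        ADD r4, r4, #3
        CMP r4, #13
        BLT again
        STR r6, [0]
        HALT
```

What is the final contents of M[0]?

3

after MOV r6, #4: r6=4
after MOV r4, #1: r4=1
after MOV r0, #0: r0=0
after LDR r6, [r0]: r6=M[0]=27
after OR r6, r6, #19: r6=27|19=27
after LSR r6, r6, #3: r6=27>>3=3
after ADD r0, r0, #4: r0=0+4=4
after ADD r4, r4, #3: r4=1+3=4
CMP r4, #13  (cmp 4,13)
BLT again: taken
after LDR r6, [r0]: r6=M[4]=3
after OR r6, r6, #19: r6=3|19=19
after LSR r6, r6, #3: r6=19>>3=2
after ADD r0, r0, #4: r0=4+4=8
after ADD r4, r4, #3: r4=4+3=7
CMP r4, #13  (cmp 7,13)
BLT again: taken
after LDR r6, [r0]: r6=M[8]=4
after OR r6, r6, #19: r6=4|19=23
after LSR r6, r6, #3: r6=23>>3=2
after ADD r0, r0, #4: r0=8+4=12
after ADD r4, r4, #3: r4=7+3=10
CMP r4, #13  (cmp 10,13)
BLT again: taken
after LDR r6, [r0]: r6=M[12]=8
after OR r6, r6, #19: r6=8|19=27
after LSR r6, r6, #3: r6=27>>3=3
after ADD r0, r0, #4: r0=12+4=16
after ADD r4, r4, #3: r4=10+3=13
CMP r4, #13  (cmp 13,13)
BLT again: not taken
STR r6, [0] → M[0]=3
halt.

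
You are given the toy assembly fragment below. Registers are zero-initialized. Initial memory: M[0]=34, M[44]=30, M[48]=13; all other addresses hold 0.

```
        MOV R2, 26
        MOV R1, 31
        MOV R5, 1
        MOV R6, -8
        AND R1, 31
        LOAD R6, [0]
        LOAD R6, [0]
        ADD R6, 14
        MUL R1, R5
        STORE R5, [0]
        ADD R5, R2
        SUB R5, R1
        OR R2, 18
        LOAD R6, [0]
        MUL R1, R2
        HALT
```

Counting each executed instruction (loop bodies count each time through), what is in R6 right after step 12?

MOV R2, 26 → R2=26
MOV R1, 31 → R1=31
MOV R5, 1 → R5=1
MOV R6, -8 → R6=-8
AND R1, 31 → R1=31&31=31
LOAD R6, [0] → R6=M[0]=34
LOAD R6, [0] → R6=M[0]=34
ADD R6, 14 → R6=34+14=48
MUL R1, R5 → R1=31*1=31
STORE R5, [0] → M[0]=1
ADD R5, R2 → R5=1+26=27
SUB R5, R1 → R5=27-31=-4
After step 12: R6 = 48.

48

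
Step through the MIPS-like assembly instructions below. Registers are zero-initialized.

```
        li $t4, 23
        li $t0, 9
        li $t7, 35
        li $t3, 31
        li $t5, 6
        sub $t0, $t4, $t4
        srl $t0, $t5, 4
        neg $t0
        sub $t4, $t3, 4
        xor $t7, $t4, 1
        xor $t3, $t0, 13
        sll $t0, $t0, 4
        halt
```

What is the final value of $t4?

$t4=23
$t0=9
$t7=35
$t3=31
$t5=6
$t0=23-23=0
$t0=6>>4=0
$t0=-(0)=0
$t4=31-4=27
$t7=27^1=26
$t3=0^13=13
$t0=0<<4=0
halt.

27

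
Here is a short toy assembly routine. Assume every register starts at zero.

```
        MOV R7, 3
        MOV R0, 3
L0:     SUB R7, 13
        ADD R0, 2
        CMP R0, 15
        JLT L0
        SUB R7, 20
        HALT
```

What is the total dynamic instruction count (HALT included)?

28

after MOV R7, 3: R7=3
after MOV R0, 3: R0=3
after SUB R7, 13: R7=3-13=-10
after ADD R0, 2: R0=3+2=5
CMP R0, 15  (cmp 5,15)
JLT L0: taken
after SUB R7, 13: R7=(-10)-13=-23
after ADD R0, 2: R0=5+2=7
CMP R0, 15  (cmp 7,15)
JLT L0: taken
after SUB R7, 13: R7=(-23)-13=-36
after ADD R0, 2: R0=7+2=9
CMP R0, 15  (cmp 9,15)
JLT L0: taken
after SUB R7, 13: R7=(-36)-13=-49
after ADD R0, 2: R0=9+2=11
CMP R0, 15  (cmp 11,15)
JLT L0: taken
after SUB R7, 13: R7=(-49)-13=-62
after ADD R0, 2: R0=11+2=13
CMP R0, 15  (cmp 13,15)
JLT L0: taken
after SUB R7, 13: R7=(-62)-13=-75
after ADD R0, 2: R0=13+2=15
CMP R0, 15  (cmp 15,15)
JLT L0: not taken
after SUB R7, 20: R7=(-75)-20=-95
halt.
Total executed instructions: 28.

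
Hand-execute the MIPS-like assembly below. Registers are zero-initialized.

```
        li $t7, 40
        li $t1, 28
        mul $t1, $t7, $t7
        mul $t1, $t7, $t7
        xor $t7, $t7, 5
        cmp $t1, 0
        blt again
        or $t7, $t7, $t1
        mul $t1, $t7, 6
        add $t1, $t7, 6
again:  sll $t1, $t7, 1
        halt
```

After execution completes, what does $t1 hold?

3290

$t7=40
$t1=28
$t1=40*40=1600
$t1=40*40=1600
$t7=40^5=45
cmp $t1, 0  (cmp 1600,0)
blt again: not taken
$t7=45|1600=1645
$t1=1645*6=9870
$t1=1645+6=1651
$t1=1645<<1=3290
halt.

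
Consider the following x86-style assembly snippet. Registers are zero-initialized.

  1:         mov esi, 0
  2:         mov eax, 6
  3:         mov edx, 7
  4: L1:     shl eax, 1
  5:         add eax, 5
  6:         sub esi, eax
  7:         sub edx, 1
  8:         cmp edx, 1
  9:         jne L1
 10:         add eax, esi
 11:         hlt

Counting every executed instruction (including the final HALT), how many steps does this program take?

mov esi, 0 → esi=0
mov eax, 6 → eax=6
mov edx, 7 → edx=7
shl eax, 1 → eax=6<<1=12
add eax, 5 → eax=12+5=17
sub esi, eax → esi=0-17=-17
sub edx, 1 → edx=7-1=6
cmp edx, 1  (cmp 6,1)
jne L1: taken
shl eax, 1 → eax=17<<1=34
add eax, 5 → eax=34+5=39
sub esi, eax → esi=(-17)-39=-56
sub edx, 1 → edx=6-1=5
cmp edx, 1  (cmp 5,1)
jne L1: taken
shl eax, 1 → eax=39<<1=78
add eax, 5 → eax=78+5=83
sub esi, eax → esi=(-56)-83=-139
sub edx, 1 → edx=5-1=4
cmp edx, 1  (cmp 4,1)
jne L1: taken
shl eax, 1 → eax=83<<1=166
add eax, 5 → eax=166+5=171
sub esi, eax → esi=(-139)-171=-310
sub edx, 1 → edx=4-1=3
cmp edx, 1  (cmp 3,1)
jne L1: taken
shl eax, 1 → eax=171<<1=342
add eax, 5 → eax=342+5=347
sub esi, eax → esi=(-310)-347=-657
sub edx, 1 → edx=3-1=2
cmp edx, 1  (cmp 2,1)
jne L1: taken
shl eax, 1 → eax=347<<1=694
add eax, 5 → eax=694+5=699
sub esi, eax → esi=(-657)-699=-1356
sub edx, 1 → edx=2-1=1
cmp edx, 1  (cmp 1,1)
jne L1: not taken
add eax, esi → eax=699+(-1356)=-657
halt.
Total executed instructions: 41.

41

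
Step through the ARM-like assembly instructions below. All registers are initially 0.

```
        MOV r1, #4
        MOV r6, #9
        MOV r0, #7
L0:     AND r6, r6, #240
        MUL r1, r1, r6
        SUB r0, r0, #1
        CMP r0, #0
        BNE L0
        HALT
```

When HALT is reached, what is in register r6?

after MOV r1, #4: r1=4
after MOV r6, #9: r6=9
after MOV r0, #7: r0=7
after AND r6, r6, #240: r6=9&240=0
after MUL r1, r1, r6: r1=4*0=0
after SUB r0, r0, #1: r0=7-1=6
CMP r0, #0  (cmp 6,0)
BNE L0: taken
after AND r6, r6, #240: r6=0&240=0
after MUL r1, r1, r6: r1=0*0=0
after SUB r0, r0, #1: r0=6-1=5
CMP r0, #0  (cmp 5,0)
BNE L0: taken
after AND r6, r6, #240: r6=0&240=0
after MUL r1, r1, r6: r1=0*0=0
after SUB r0, r0, #1: r0=5-1=4
CMP r0, #0  (cmp 4,0)
BNE L0: taken
after AND r6, r6, #240: r6=0&240=0
after MUL r1, r1, r6: r1=0*0=0
after SUB r0, r0, #1: r0=4-1=3
CMP r0, #0  (cmp 3,0)
BNE L0: taken
after AND r6, r6, #240: r6=0&240=0
after MUL r1, r1, r6: r1=0*0=0
after SUB r0, r0, #1: r0=3-1=2
CMP r0, #0  (cmp 2,0)
BNE L0: taken
after AND r6, r6, #240: r6=0&240=0
after MUL r1, r1, r6: r1=0*0=0
after SUB r0, r0, #1: r0=2-1=1
CMP r0, #0  (cmp 1,0)
BNE L0: taken
after AND r6, r6, #240: r6=0&240=0
after MUL r1, r1, r6: r1=0*0=0
after SUB r0, r0, #1: r0=1-1=0
CMP r0, #0  (cmp 0,0)
BNE L0: not taken
halt.

0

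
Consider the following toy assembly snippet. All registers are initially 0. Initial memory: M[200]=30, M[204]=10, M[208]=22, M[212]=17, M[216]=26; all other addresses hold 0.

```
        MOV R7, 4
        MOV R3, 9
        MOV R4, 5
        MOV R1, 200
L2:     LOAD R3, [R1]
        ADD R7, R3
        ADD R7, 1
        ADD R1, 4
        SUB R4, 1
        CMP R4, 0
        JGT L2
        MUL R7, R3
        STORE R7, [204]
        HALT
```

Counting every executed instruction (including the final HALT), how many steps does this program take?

42

after MOV R7, 4: R7=4
after MOV R3, 9: R3=9
after MOV R4, 5: R4=5
after MOV R1, 200: R1=200
after LOAD R3, [R1]: R3=M[200]=30
after ADD R7, R3: R7=4+30=34
after ADD R7, 1: R7=34+1=35
after ADD R1, 4: R1=200+4=204
after SUB R4, 1: R4=5-1=4
CMP R4, 0  (cmp 4,0)
JGT L2: taken
after LOAD R3, [R1]: R3=M[204]=10
after ADD R7, R3: R7=35+10=45
after ADD R7, 1: R7=45+1=46
after ADD R1, 4: R1=204+4=208
after SUB R4, 1: R4=4-1=3
CMP R4, 0  (cmp 3,0)
JGT L2: taken
after LOAD R3, [R1]: R3=M[208]=22
after ADD R7, R3: R7=46+22=68
after ADD R7, 1: R7=68+1=69
after ADD R1, 4: R1=208+4=212
after SUB R4, 1: R4=3-1=2
CMP R4, 0  (cmp 2,0)
JGT L2: taken
after LOAD R3, [R1]: R3=M[212]=17
after ADD R7, R3: R7=69+17=86
after ADD R7, 1: R7=86+1=87
after ADD R1, 4: R1=212+4=216
after SUB R4, 1: R4=2-1=1
CMP R4, 0  (cmp 1,0)
JGT L2: taken
after LOAD R3, [R1]: R3=M[216]=26
after ADD R7, R3: R7=87+26=113
after ADD R7, 1: R7=113+1=114
after ADD R1, 4: R1=216+4=220
after SUB R4, 1: R4=1-1=0
CMP R4, 0  (cmp 0,0)
JGT L2: not taken
after MUL R7, R3: R7=114*26=2964
STORE R7, [204] → M[204]=2964
halt.
Total executed instructions: 42.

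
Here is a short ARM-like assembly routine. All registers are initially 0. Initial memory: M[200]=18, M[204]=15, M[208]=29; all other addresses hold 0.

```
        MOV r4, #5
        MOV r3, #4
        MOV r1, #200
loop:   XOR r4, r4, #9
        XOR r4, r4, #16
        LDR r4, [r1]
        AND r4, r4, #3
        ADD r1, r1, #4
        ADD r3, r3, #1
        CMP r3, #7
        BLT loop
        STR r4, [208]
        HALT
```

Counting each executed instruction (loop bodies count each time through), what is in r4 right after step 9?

2

MOV r4, #5 → r4=5
MOV r3, #4 → r3=4
MOV r1, #200 → r1=200
XOR r4, r4, #9 → r4=5^9=12
XOR r4, r4, #16 → r4=12^16=28
LDR r4, [r1] → r4=M[200]=18
AND r4, r4, #3 → r4=18&3=2
ADD r1, r1, #4 → r1=200+4=204
ADD r3, r3, #1 → r3=4+1=5
After step 9: r4 = 2.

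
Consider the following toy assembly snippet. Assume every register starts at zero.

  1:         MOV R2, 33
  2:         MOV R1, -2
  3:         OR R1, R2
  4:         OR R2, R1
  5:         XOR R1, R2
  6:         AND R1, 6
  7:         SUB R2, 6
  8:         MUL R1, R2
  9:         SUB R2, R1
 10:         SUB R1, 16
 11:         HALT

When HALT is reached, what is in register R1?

-16

MOV R2, 33 → R2=33
MOV R1, -2 → R1=-2
OR R1, R2 → R1=(-2)|33=-1
OR R2, R1 → R2=33|(-1)=-1
XOR R1, R2 → R1=(-1)^(-1)=0
AND R1, 6 → R1=0&6=0
SUB R2, 6 → R2=(-1)-6=-7
MUL R1, R2 → R1=0*(-7)=0
SUB R2, R1 → R2=(-7)-0=-7
SUB R1, 16 → R1=0-16=-16
halt.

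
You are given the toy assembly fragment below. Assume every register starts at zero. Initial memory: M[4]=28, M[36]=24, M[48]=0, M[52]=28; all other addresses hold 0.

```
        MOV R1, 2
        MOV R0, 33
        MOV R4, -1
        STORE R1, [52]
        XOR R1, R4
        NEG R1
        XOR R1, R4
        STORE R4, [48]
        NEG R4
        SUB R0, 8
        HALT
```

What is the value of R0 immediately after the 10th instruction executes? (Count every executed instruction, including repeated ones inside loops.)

after MOV R1, 2: R1=2
after MOV R0, 33: R0=33
after MOV R4, -1: R4=-1
STORE R1, [52] → M[52]=2
after XOR R1, R4: R1=2^(-1)=-3
after NEG R1: R1=-(-3)=3
after XOR R1, R4: R1=3^(-1)=-4
STORE R4, [48] → M[48]=-1
after NEG R4: R4=-(-1)=1
after SUB R0, 8: R0=33-8=25
After step 10: R0 = 25.

25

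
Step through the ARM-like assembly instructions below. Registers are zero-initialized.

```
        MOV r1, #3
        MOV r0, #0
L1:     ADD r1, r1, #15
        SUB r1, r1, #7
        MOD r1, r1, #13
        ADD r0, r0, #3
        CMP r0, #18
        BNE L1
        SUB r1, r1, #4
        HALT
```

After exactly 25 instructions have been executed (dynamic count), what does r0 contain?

12

r1=3
r0=0
r1=3+15=18
r1=18-7=11
r1=11%13=11
r0=0+3=3
CMP r0, #18  (cmp 3,18)
BNE L1: taken
r1=11+15=26
r1=26-7=19
r1=19%13=6
r0=3+3=6
CMP r0, #18  (cmp 6,18)
BNE L1: taken
r1=6+15=21
r1=21-7=14
r1=14%13=1
r0=6+3=9
CMP r0, #18  (cmp 9,18)
BNE L1: taken
r1=1+15=16
r1=16-7=9
r1=9%13=9
r0=9+3=12
CMP r0, #18  (cmp 12,18)
After step 25: r0 = 12.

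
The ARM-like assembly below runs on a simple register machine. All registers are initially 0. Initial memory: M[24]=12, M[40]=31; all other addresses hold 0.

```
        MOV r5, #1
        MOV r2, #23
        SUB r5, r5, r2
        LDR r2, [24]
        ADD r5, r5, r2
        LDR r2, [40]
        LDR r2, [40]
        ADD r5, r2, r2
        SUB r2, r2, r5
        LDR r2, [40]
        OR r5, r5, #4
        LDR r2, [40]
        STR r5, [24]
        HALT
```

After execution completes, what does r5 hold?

62

after MOV r5, #1: r5=1
after MOV r2, #23: r2=23
after SUB r5, r5, r2: r5=1-23=-22
after LDR r2, [24]: r2=M[24]=12
after ADD r5, r5, r2: r5=(-22)+12=-10
after LDR r2, [40]: r2=M[40]=31
after LDR r2, [40]: r2=M[40]=31
after ADD r5, r2, r2: r5=31+31=62
after SUB r2, r2, r5: r2=31-62=-31
after LDR r2, [40]: r2=M[40]=31
after OR r5, r5, #4: r5=62|4=62
after LDR r2, [40]: r2=M[40]=31
STR r5, [24] → M[24]=62
halt.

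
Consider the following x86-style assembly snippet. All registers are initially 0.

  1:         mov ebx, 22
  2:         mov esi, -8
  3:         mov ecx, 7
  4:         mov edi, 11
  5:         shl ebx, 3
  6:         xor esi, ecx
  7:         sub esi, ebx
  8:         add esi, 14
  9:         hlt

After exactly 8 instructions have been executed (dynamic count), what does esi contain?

-163

after mov ebx, 22: ebx=22
after mov esi, -8: esi=-8
after mov ecx, 7: ecx=7
after mov edi, 11: edi=11
after shl ebx, 3: ebx=22<<3=176
after xor esi, ecx: esi=(-8)^7=-1
after sub esi, ebx: esi=(-1)-176=-177
after add esi, 14: esi=(-177)+14=-163
After step 8: esi = -163.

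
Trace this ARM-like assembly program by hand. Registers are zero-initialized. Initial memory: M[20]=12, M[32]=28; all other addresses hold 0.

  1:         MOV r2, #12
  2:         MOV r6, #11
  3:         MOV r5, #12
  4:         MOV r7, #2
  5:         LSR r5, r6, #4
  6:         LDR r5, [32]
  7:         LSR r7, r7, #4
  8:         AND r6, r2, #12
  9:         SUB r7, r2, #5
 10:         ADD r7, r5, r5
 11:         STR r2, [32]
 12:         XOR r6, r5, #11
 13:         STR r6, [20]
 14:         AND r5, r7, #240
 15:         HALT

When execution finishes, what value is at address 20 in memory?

after MOV r2, #12: r2=12
after MOV r6, #11: r6=11
after MOV r5, #12: r5=12
after MOV r7, #2: r7=2
after LSR r5, r6, #4: r5=11>>4=0
after LDR r5, [32]: r5=M[32]=28
after LSR r7, r7, #4: r7=2>>4=0
after AND r6, r2, #12: r6=12&12=12
after SUB r7, r2, #5: r7=12-5=7
after ADD r7, r5, r5: r7=28+28=56
STR r2, [32] → M[32]=12
after XOR r6, r5, #11: r6=28^11=23
STR r6, [20] → M[20]=23
after AND r5, r7, #240: r5=56&240=48
halt.

23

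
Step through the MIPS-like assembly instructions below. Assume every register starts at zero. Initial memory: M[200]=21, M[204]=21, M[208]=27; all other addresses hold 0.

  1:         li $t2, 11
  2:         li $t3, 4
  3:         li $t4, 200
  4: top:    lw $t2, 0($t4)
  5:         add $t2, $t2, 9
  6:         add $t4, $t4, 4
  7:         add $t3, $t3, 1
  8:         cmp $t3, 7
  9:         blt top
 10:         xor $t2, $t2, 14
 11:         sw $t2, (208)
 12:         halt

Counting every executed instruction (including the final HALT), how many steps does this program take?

24

li $t2, 11 → $t2=11
li $t3, 4 → $t3=4
li $t4, 200 → $t4=200
lw $t2, 0($t4) → $t2=M[200]=21
add $t2, $t2, 9 → $t2=21+9=30
add $t4, $t4, 4 → $t4=200+4=204
add $t3, $t3, 1 → $t3=4+1=5
cmp $t3, 7  (cmp 5,7)
blt top: taken
lw $t2, 0($t4) → $t2=M[204]=21
add $t2, $t2, 9 → $t2=21+9=30
add $t4, $t4, 4 → $t4=204+4=208
add $t3, $t3, 1 → $t3=5+1=6
cmp $t3, 7  (cmp 6,7)
blt top: taken
lw $t2, 0($t4) → $t2=M[208]=27
add $t2, $t2, 9 → $t2=27+9=36
add $t4, $t4, 4 → $t4=208+4=212
add $t3, $t3, 1 → $t3=6+1=7
cmp $t3, 7  (cmp 7,7)
blt top: not taken
xor $t2, $t2, 14 → $t2=36^14=42
sw $t2, (208) → M[208]=42
halt.
Total executed instructions: 24.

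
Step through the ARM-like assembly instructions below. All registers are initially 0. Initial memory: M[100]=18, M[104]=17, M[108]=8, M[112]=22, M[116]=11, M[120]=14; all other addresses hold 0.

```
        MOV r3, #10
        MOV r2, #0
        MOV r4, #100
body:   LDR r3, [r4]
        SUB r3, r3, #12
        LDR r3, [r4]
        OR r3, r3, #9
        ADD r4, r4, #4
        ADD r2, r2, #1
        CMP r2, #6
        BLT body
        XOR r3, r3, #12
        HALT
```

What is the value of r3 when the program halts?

3

r3=10
r2=0
r4=100
r3=M[100]=18
r3=18-12=6
r3=M[100]=18
r3=18|9=27
r4=100+4=104
r2=0+1=1
CMP r2, #6  (cmp 1,6)
BLT body: taken
r3=M[104]=17
r3=17-12=5
r3=M[104]=17
r3=17|9=25
r4=104+4=108
r2=1+1=2
CMP r2, #6  (cmp 2,6)
BLT body: taken
r3=M[108]=8
r3=8-12=-4
r3=M[108]=8
r3=8|9=9
r4=108+4=112
r2=2+1=3
CMP r2, #6  (cmp 3,6)
BLT body: taken
r3=M[112]=22
r3=22-12=10
r3=M[112]=22
r3=22|9=31
r4=112+4=116
r2=3+1=4
CMP r2, #6  (cmp 4,6)
BLT body: taken
r3=M[116]=11
r3=11-12=-1
r3=M[116]=11
r3=11|9=11
r4=116+4=120
r2=4+1=5
CMP r2, #6  (cmp 5,6)
BLT body: taken
r3=M[120]=14
r3=14-12=2
r3=M[120]=14
r3=14|9=15
r4=120+4=124
r2=5+1=6
CMP r2, #6  (cmp 6,6)
BLT body: not taken
r3=15^12=3
halt.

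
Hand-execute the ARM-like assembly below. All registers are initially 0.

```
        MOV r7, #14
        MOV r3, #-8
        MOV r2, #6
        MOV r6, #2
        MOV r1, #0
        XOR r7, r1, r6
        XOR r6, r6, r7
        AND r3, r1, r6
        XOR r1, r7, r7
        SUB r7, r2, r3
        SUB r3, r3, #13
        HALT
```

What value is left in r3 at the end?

-13

r7=14
r3=-8
r2=6
r6=2
r1=0
r7=0^2=2
r6=2^2=0
r3=0&0=0
r1=2^2=0
r7=6-0=6
r3=0-13=-13
halt.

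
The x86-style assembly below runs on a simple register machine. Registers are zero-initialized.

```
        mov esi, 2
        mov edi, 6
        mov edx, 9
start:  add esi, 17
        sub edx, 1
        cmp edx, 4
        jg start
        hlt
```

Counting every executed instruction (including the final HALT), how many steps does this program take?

24

after mov esi, 2: esi=2
after mov edi, 6: edi=6
after mov edx, 9: edx=9
after add esi, 17: esi=2+17=19
after sub edx, 1: edx=9-1=8
cmp edx, 4  (cmp 8,4)
jg start: taken
after add esi, 17: esi=19+17=36
after sub edx, 1: edx=8-1=7
cmp edx, 4  (cmp 7,4)
jg start: taken
after add esi, 17: esi=36+17=53
after sub edx, 1: edx=7-1=6
cmp edx, 4  (cmp 6,4)
jg start: taken
after add esi, 17: esi=53+17=70
after sub edx, 1: edx=6-1=5
cmp edx, 4  (cmp 5,4)
jg start: taken
after add esi, 17: esi=70+17=87
after sub edx, 1: edx=5-1=4
cmp edx, 4  (cmp 4,4)
jg start: not taken
halt.
Total executed instructions: 24.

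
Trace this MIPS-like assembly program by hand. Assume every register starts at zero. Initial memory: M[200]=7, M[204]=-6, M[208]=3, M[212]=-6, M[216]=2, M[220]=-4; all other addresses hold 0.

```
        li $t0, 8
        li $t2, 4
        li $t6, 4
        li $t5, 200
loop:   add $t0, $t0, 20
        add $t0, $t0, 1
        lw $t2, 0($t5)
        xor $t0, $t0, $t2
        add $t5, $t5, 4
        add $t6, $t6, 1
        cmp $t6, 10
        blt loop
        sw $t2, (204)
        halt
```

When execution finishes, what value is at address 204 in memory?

$t0=8
$t2=4
$t6=4
$t5=200
$t0=8+20=28
$t0=28+1=29
$t2=M[200]=7
$t0=29^7=26
$t5=200+4=204
$t6=4+1=5
cmp $t6, 10  (cmp 5,10)
blt loop: taken
$t0=26+20=46
$t0=46+1=47
$t2=M[204]=-6
$t0=47^(-6)=-43
$t5=204+4=208
$t6=5+1=6
cmp $t6, 10  (cmp 6,10)
blt loop: taken
$t0=(-43)+20=-23
$t0=(-23)+1=-22
$t2=M[208]=3
$t0=(-22)^3=-23
$t5=208+4=212
$t6=6+1=7
cmp $t6, 10  (cmp 7,10)
blt loop: taken
$t0=(-23)+20=-3
$t0=(-3)+1=-2
$t2=M[212]=-6
$t0=(-2)^(-6)=4
$t5=212+4=216
$t6=7+1=8
cmp $t6, 10  (cmp 8,10)
blt loop: taken
$t0=4+20=24
$t0=24+1=25
$t2=M[216]=2
$t0=25^2=27
$t5=216+4=220
$t6=8+1=9
cmp $t6, 10  (cmp 9,10)
blt loop: taken
$t0=27+20=47
$t0=47+1=48
$t2=M[220]=-4
$t0=48^(-4)=-52
$t5=220+4=224
$t6=9+1=10
cmp $t6, 10  (cmp 10,10)
blt loop: not taken
sw $t2, (204) → M[204]=-4
halt.

-4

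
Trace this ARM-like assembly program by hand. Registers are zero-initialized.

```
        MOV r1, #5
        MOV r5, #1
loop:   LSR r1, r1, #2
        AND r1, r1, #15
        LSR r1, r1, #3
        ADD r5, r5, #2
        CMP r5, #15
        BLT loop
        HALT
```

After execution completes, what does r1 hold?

r1=5
r5=1
r1=5>>2=1
r1=1&15=1
r1=1>>3=0
r5=1+2=3
CMP r5, #15  (cmp 3,15)
BLT loop: taken
r1=0>>2=0
r1=0&15=0
r1=0>>3=0
r5=3+2=5
CMP r5, #15  (cmp 5,15)
BLT loop: taken
r1=0>>2=0
r1=0&15=0
r1=0>>3=0
r5=5+2=7
CMP r5, #15  (cmp 7,15)
BLT loop: taken
r1=0>>2=0
r1=0&15=0
r1=0>>3=0
r5=7+2=9
CMP r5, #15  (cmp 9,15)
BLT loop: taken
r1=0>>2=0
r1=0&15=0
r1=0>>3=0
r5=9+2=11
CMP r5, #15  (cmp 11,15)
BLT loop: taken
r1=0>>2=0
r1=0&15=0
r1=0>>3=0
r5=11+2=13
CMP r5, #15  (cmp 13,15)
BLT loop: taken
r1=0>>2=0
r1=0&15=0
r1=0>>3=0
r5=13+2=15
CMP r5, #15  (cmp 15,15)
BLT loop: not taken
halt.

0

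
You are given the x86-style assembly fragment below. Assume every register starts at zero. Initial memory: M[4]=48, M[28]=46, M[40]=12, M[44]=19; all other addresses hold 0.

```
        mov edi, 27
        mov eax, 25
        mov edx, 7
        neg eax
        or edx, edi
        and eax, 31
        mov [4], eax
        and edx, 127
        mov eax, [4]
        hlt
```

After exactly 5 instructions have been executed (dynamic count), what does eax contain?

-25

edi=27
eax=25
edx=7
eax=-(25)=-25
edx=7|27=31
After step 5: eax = -25.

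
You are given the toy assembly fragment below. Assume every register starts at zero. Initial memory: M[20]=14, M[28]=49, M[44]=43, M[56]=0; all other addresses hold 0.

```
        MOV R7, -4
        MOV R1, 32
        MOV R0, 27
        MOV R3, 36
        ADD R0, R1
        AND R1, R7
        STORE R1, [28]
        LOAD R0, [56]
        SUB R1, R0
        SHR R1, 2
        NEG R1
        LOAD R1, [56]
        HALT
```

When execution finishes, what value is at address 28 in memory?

MOV R7, -4 → R7=-4
MOV R1, 32 → R1=32
MOV R0, 27 → R0=27
MOV R3, 36 → R3=36
ADD R0, R1 → R0=27+32=59
AND R1, R7 → R1=32&(-4)=32
STORE R1, [28] → M[28]=32
LOAD R0, [56] → R0=M[56]=0
SUB R1, R0 → R1=32-0=32
SHR R1, 2 → R1=32>>2=8
NEG R1 → R1=-(8)=-8
LOAD R1, [56] → R1=M[56]=0
halt.

32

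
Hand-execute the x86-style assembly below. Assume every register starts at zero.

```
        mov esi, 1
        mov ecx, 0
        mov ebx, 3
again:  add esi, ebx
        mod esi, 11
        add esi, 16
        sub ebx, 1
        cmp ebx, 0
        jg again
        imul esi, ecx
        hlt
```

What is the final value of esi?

0

esi=1
ecx=0
ebx=3
esi=1+3=4
esi=4%11=4
esi=4+16=20
ebx=3-1=2
cmp ebx, 0  (cmp 2,0)
jg again: taken
esi=20+2=22
esi=22%11=0
esi=0+16=16
ebx=2-1=1
cmp ebx, 0  (cmp 1,0)
jg again: taken
esi=16+1=17
esi=17%11=6
esi=6+16=22
ebx=1-1=0
cmp ebx, 0  (cmp 0,0)
jg again: not taken
esi=22*0=0
halt.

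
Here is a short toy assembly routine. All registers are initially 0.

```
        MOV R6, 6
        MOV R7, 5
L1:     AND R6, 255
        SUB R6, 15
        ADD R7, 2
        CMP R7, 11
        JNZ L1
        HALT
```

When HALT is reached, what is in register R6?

R6=6
R7=5
R6=6&255=6
R6=6-15=-9
R7=5+2=7
CMP R7, 11  (cmp 7,11)
JNZ L1: taken
R6=(-9)&255=247
R6=247-15=232
R7=7+2=9
CMP R7, 11  (cmp 9,11)
JNZ L1: taken
R6=232&255=232
R6=232-15=217
R7=9+2=11
CMP R7, 11  (cmp 11,11)
JNZ L1: not taken
halt.

217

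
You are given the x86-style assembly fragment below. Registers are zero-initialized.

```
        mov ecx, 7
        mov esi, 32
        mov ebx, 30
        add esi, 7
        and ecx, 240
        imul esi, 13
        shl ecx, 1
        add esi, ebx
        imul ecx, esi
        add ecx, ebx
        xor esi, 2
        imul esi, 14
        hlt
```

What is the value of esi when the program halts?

mov ecx, 7 → ecx=7
mov esi, 32 → esi=32
mov ebx, 30 → ebx=30
add esi, 7 → esi=32+7=39
and ecx, 240 → ecx=7&240=0
imul esi, 13 → esi=39*13=507
shl ecx, 1 → ecx=0<<1=0
add esi, ebx → esi=507+30=537
imul ecx, esi → ecx=0*537=0
add ecx, ebx → ecx=0+30=30
xor esi, 2 → esi=537^2=539
imul esi, 14 → esi=539*14=7546
halt.

7546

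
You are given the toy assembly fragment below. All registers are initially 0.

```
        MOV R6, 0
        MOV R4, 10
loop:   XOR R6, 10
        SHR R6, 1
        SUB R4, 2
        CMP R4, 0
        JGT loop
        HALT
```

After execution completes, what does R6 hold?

6

MOV R6, 0 → R6=0
MOV R4, 10 → R4=10
XOR R6, 10 → R6=0^10=10
SHR R6, 1 → R6=10>>1=5
SUB R4, 2 → R4=10-2=8
CMP R4, 0  (cmp 8,0)
JGT loop: taken
XOR R6, 10 → R6=5^10=15
SHR R6, 1 → R6=15>>1=7
SUB R4, 2 → R4=8-2=6
CMP R4, 0  (cmp 6,0)
JGT loop: taken
XOR R6, 10 → R6=7^10=13
SHR R6, 1 → R6=13>>1=6
SUB R4, 2 → R4=6-2=4
CMP R4, 0  (cmp 4,0)
JGT loop: taken
XOR R6, 10 → R6=6^10=12
SHR R6, 1 → R6=12>>1=6
SUB R4, 2 → R4=4-2=2
CMP R4, 0  (cmp 2,0)
JGT loop: taken
XOR R6, 10 → R6=6^10=12
SHR R6, 1 → R6=12>>1=6
SUB R4, 2 → R4=2-2=0
CMP R4, 0  (cmp 0,0)
JGT loop: not taken
halt.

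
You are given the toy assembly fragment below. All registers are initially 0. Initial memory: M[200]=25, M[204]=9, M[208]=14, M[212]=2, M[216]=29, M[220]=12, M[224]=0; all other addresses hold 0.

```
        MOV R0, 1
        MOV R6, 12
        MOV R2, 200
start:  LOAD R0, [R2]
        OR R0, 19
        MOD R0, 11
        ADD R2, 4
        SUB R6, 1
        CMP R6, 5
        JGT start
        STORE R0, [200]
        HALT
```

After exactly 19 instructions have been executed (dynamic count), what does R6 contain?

10

MOV R0, 1 → R0=1
MOV R6, 12 → R6=12
MOV R2, 200 → R2=200
LOAD R0, [R2] → R0=M[200]=25
OR R0, 19 → R0=25|19=27
MOD R0, 11 → R0=27%11=5
ADD R2, 4 → R2=200+4=204
SUB R6, 1 → R6=12-1=11
CMP R6, 5  (cmp 11,5)
JGT start: taken
LOAD R0, [R2] → R0=M[204]=9
OR R0, 19 → R0=9|19=27
MOD R0, 11 → R0=27%11=5
ADD R2, 4 → R2=204+4=208
SUB R6, 1 → R6=11-1=10
CMP R6, 5  (cmp 10,5)
JGT start: taken
LOAD R0, [R2] → R0=M[208]=14
OR R0, 19 → R0=14|19=31
After step 19: R6 = 10.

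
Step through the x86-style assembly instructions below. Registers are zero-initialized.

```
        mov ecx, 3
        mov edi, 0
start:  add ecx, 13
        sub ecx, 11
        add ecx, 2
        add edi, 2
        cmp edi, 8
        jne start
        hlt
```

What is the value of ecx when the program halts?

mov ecx, 3 → ecx=3
mov edi, 0 → edi=0
add ecx, 13 → ecx=3+13=16
sub ecx, 11 → ecx=16-11=5
add ecx, 2 → ecx=5+2=7
add edi, 2 → edi=0+2=2
cmp edi, 8  (cmp 2,8)
jne start: taken
add ecx, 13 → ecx=7+13=20
sub ecx, 11 → ecx=20-11=9
add ecx, 2 → ecx=9+2=11
add edi, 2 → edi=2+2=4
cmp edi, 8  (cmp 4,8)
jne start: taken
add ecx, 13 → ecx=11+13=24
sub ecx, 11 → ecx=24-11=13
add ecx, 2 → ecx=13+2=15
add edi, 2 → edi=4+2=6
cmp edi, 8  (cmp 6,8)
jne start: taken
add ecx, 13 → ecx=15+13=28
sub ecx, 11 → ecx=28-11=17
add ecx, 2 → ecx=17+2=19
add edi, 2 → edi=6+2=8
cmp edi, 8  (cmp 8,8)
jne start: not taken
halt.

19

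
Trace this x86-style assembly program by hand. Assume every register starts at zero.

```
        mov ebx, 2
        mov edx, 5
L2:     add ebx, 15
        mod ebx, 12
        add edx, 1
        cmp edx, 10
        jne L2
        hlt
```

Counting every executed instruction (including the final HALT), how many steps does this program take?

28

mov ebx, 2 → ebx=2
mov edx, 5 → edx=5
add ebx, 15 → ebx=2+15=17
mod ebx, 12 → ebx=17%12=5
add edx, 1 → edx=5+1=6
cmp edx, 10  (cmp 6,10)
jne L2: taken
add ebx, 15 → ebx=5+15=20
mod ebx, 12 → ebx=20%12=8
add edx, 1 → edx=6+1=7
cmp edx, 10  (cmp 7,10)
jne L2: taken
add ebx, 15 → ebx=8+15=23
mod ebx, 12 → ebx=23%12=11
add edx, 1 → edx=7+1=8
cmp edx, 10  (cmp 8,10)
jne L2: taken
add ebx, 15 → ebx=11+15=26
mod ebx, 12 → ebx=26%12=2
add edx, 1 → edx=8+1=9
cmp edx, 10  (cmp 9,10)
jne L2: taken
add ebx, 15 → ebx=2+15=17
mod ebx, 12 → ebx=17%12=5
add edx, 1 → edx=9+1=10
cmp edx, 10  (cmp 10,10)
jne L2: not taken
halt.
Total executed instructions: 28.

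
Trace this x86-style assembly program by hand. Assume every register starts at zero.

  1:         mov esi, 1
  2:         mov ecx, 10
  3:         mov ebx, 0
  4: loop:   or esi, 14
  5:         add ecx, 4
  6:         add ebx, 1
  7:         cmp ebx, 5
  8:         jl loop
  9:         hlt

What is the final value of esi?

15

mov esi, 1 → esi=1
mov ecx, 10 → ecx=10
mov ebx, 0 → ebx=0
or esi, 14 → esi=1|14=15
add ecx, 4 → ecx=10+4=14
add ebx, 1 → ebx=0+1=1
cmp ebx, 5  (cmp 1,5)
jl loop: taken
or esi, 14 → esi=15|14=15
add ecx, 4 → ecx=14+4=18
add ebx, 1 → ebx=1+1=2
cmp ebx, 5  (cmp 2,5)
jl loop: taken
or esi, 14 → esi=15|14=15
add ecx, 4 → ecx=18+4=22
add ebx, 1 → ebx=2+1=3
cmp ebx, 5  (cmp 3,5)
jl loop: taken
or esi, 14 → esi=15|14=15
add ecx, 4 → ecx=22+4=26
add ebx, 1 → ebx=3+1=4
cmp ebx, 5  (cmp 4,5)
jl loop: taken
or esi, 14 → esi=15|14=15
add ecx, 4 → ecx=26+4=30
add ebx, 1 → ebx=4+1=5
cmp ebx, 5  (cmp 5,5)
jl loop: not taken
halt.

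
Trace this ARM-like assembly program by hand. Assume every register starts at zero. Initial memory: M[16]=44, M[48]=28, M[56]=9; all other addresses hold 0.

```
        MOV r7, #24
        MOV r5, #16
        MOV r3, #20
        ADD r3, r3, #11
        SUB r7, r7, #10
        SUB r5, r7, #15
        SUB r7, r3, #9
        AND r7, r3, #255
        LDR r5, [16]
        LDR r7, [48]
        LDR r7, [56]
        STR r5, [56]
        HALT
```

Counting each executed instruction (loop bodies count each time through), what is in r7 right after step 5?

14

r7=24
r5=16
r3=20
r3=20+11=31
r7=24-10=14
After step 5: r7 = 14.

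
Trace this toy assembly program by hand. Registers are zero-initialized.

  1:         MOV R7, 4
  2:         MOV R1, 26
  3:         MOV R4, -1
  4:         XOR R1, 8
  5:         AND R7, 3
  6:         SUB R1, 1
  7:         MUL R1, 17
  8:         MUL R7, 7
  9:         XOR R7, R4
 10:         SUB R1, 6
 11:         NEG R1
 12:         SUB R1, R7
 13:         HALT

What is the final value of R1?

-282

R7=4
R1=26
R4=-1
R1=26^8=18
R7=4&3=0
R1=18-1=17
R1=17*17=289
R7=0*7=0
R7=0^(-1)=-1
R1=289-6=283
R1=-(283)=-283
R1=(-283)-(-1)=-282
halt.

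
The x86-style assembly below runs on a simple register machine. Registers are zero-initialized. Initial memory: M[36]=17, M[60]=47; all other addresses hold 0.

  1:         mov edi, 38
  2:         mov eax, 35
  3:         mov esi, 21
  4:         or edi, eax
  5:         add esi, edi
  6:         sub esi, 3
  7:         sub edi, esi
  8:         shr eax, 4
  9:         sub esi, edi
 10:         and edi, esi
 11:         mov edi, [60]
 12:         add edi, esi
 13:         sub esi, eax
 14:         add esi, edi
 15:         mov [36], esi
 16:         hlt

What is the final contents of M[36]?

mov edi, 38 → edi=38
mov eax, 35 → eax=35
mov esi, 21 → esi=21
or edi, eax → edi=38|35=39
add esi, edi → esi=21+39=60
sub esi, 3 → esi=60-3=57
sub edi, esi → edi=39-57=-18
shr eax, 4 → eax=35>>4=2
sub esi, edi → esi=57-(-18)=75
and edi, esi → edi=(-18)&75=74
mov edi, [60] → edi=M[60]=47
add edi, esi → edi=47+75=122
sub esi, eax → esi=75-2=73
add esi, edi → esi=73+122=195
mov [36], esi → M[36]=195
halt.

195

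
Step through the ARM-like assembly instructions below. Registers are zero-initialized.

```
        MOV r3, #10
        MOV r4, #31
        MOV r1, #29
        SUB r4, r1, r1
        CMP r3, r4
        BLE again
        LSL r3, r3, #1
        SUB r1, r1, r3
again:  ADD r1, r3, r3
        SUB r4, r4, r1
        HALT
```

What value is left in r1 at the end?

40

MOV r3, #10 → r3=10
MOV r4, #31 → r4=31
MOV r1, #29 → r1=29
SUB r4, r1, r1 → r4=29-29=0
CMP r3, r4  (cmp 10,0)
BLE again: not taken
LSL r3, r3, #1 → r3=10<<1=20
SUB r1, r1, r3 → r1=29-20=9
ADD r1, r3, r3 → r1=20+20=40
SUB r4, r4, r1 → r4=0-40=-40
halt.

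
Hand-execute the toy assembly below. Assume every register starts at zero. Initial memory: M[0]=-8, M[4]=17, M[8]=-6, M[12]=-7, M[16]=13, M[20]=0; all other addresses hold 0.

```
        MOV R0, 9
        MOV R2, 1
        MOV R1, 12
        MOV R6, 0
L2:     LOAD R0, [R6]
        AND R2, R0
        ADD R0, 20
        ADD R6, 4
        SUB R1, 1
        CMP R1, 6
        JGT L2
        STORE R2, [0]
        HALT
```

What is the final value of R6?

24

after MOV R0, 9: R0=9
after MOV R2, 1: R2=1
after MOV R1, 12: R1=12
after MOV R6, 0: R6=0
after LOAD R0, [R6]: R0=M[0]=-8
after AND R2, R0: R2=1&(-8)=0
after ADD R0, 20: R0=(-8)+20=12
after ADD R6, 4: R6=0+4=4
after SUB R1, 1: R1=12-1=11
CMP R1, 6  (cmp 11,6)
JGT L2: taken
after LOAD R0, [R6]: R0=M[4]=17
after AND R2, R0: R2=0&17=0
after ADD R0, 20: R0=17+20=37
after ADD R6, 4: R6=4+4=8
after SUB R1, 1: R1=11-1=10
CMP R1, 6  (cmp 10,6)
JGT L2: taken
after LOAD R0, [R6]: R0=M[8]=-6
after AND R2, R0: R2=0&(-6)=0
after ADD R0, 20: R0=(-6)+20=14
after ADD R6, 4: R6=8+4=12
after SUB R1, 1: R1=10-1=9
CMP R1, 6  (cmp 9,6)
JGT L2: taken
after LOAD R0, [R6]: R0=M[12]=-7
after AND R2, R0: R2=0&(-7)=0
after ADD R0, 20: R0=(-7)+20=13
after ADD R6, 4: R6=12+4=16
after SUB R1, 1: R1=9-1=8
CMP R1, 6  (cmp 8,6)
JGT L2: taken
after LOAD R0, [R6]: R0=M[16]=13
after AND R2, R0: R2=0&13=0
after ADD R0, 20: R0=13+20=33
after ADD R6, 4: R6=16+4=20
after SUB R1, 1: R1=8-1=7
CMP R1, 6  (cmp 7,6)
JGT L2: taken
after LOAD R0, [R6]: R0=M[20]=0
after AND R2, R0: R2=0&0=0
after ADD R0, 20: R0=0+20=20
after ADD R6, 4: R6=20+4=24
after SUB R1, 1: R1=7-1=6
CMP R1, 6  (cmp 6,6)
JGT L2: not taken
STORE R2, [0] → M[0]=0
halt.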